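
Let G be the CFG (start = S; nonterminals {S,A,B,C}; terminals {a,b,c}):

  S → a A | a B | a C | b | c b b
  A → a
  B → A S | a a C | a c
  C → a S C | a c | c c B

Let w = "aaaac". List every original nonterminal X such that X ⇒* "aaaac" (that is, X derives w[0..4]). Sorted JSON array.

CNF form of G:
  S -> T0 A | T0 B | T0 C | T1 X6 | b
  A -> a
  B -> A S | T0 T1 | T0 X3
  C -> T0 T1 | T0 X4 | T1 X5
  T0 -> a
  T1 -> c
  T2 -> b
  X3 -> T0 C
  X4 -> S C
  X5 -> T1 B
  X6 -> T2 T2

CYK fill (cells [i..j] with 0 ≤ i ≤ j ≤ 4 only):
  cell(0,0) a: {A,T0}  orig:{A}
  cell(1,1) a: {A,T0}  orig:{A}
  cell(2,2) a: {A,T0}  orig:{A}
  cell(3,3) a: {A,T0}  orig:{A}
  cell(4,4) c: {T1}  orig:{}
  cell(0,1) aa: {S}
  cell(1,2) aa: {S}
  cell(2,3) aa: {S}
  cell(3,4) ac: {B,C}
  cell(0,2) aaa: {B}
  cell(1,3) aaa: {B}
  cell(2,4) aac: {S,X3}  orig:{S}
  cell(0,3) aaaa: {S}
  cell(1,4) aaac: {B,X4}  orig:{B}
  cell(0,4) aaaac: {C,S}

Original NTs in T[0,4] deriving "aaaac": ["C", "S"]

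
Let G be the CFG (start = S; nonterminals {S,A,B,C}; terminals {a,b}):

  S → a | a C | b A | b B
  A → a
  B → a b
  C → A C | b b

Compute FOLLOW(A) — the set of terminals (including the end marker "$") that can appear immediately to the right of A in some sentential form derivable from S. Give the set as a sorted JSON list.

FIRST iteration:
iter 1:
  A via A→a: +{a}
  B via B→a b: +{a}
  C via C→A C: +{a}
  C via C→b b: +{b}
  S via S→a: +{a}
  S via S→b A: +{b}
  FIRST(S)={a,b}  FIRST(A)={a}  FIRST(B)={a}  FIRST(C)={a,b}
iter 2: done
  FIRST(S)={a,b}  FIRST(A)={a}  FIRST(B)={a}  FIRST(C)={a,b}

Compute FOLLOW by fixpoint:
FOLLOW(S) := {$}
iter 1:
  C→A C: FOLLOW(A) ⊇ FIRST(C) = {a,b}; new: +{a,b}
  S→a C: FOLLOW(C) ⊇ FOLLOW(S) ⊇ {$}; new: +{$}
  S→b A: FOLLOW(A) ⊇ FOLLOW(S) ⊇ {$}; new: +{$}
  S→b B: FOLLOW(B) ⊇ FOLLOW(S) ⊇ {$}; new: +{$}
  FOLLOW(S)={$}  FOLLOW(A)={$,a,b}  FOLLOW(B)={$}  FOLLOW(C)={$}
iter 2: — fixpoint
  FOLLOW(S)={$}  FOLLOW(A)={$,a,b}  FOLLOW(B)={$}  FOLLOW(C)={$}

FOLLOW(A) = ["$", "a", "b"]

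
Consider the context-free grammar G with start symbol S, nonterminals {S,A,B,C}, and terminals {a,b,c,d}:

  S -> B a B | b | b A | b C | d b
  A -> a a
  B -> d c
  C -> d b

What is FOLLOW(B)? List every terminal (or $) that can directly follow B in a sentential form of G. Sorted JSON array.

Compute FIRST by fixpoint:
round 1:
  A via A→a a: +{a}
  B via B→d c: +{d}
  C via C→d b: +{d}
  S via S→B a B: +{d}
  S via S→b: +{b}
  FIRST(S)={b,d}  FIRST(A)={a}  FIRST(B)={d}  FIRST(C)={d}
round 2: — fixpoint
  FIRST(S)={b,d}  FIRST(A)={a}  FIRST(B)={d}  FIRST(C)={d}

Compute FOLLOW by fixpoint:
initialize: $ ∈ FOLLOW(S)
round 1:
  S→B a B: FOLLOW(B) ⊇ FIRST(a) = {a}; new: +{a}
  S→B a B: FOLLOW(B) ⊇ FOLLOW(S) ⊇ {$}; new: +{$}
  S→b A: FOLLOW(A) ⊇ FOLLOW(S) ⊇ {$}; new: +{$}
  S→b C: FOLLOW(C) ⊇ FOLLOW(S) ⊇ {$}; new: +{$}
  FOLLOW(S)={$}  FOLLOW(A)={$}  FOLLOW(B)={$,a}  FOLLOW(C)={$}
round 2: (no change)
  FOLLOW(S)={$}  FOLLOW(A)={$}  FOLLOW(B)={$,a}  FOLLOW(C)={$}

FOLLOW(B) = ["$", "a"]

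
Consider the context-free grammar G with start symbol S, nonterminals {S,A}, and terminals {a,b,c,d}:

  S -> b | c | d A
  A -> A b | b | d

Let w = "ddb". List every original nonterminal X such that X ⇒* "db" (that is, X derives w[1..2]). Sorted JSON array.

CNF form of G:
  S -> T1 A | b | c
  A -> A T0 | b | d
  T0 -> b
  T1 -> d

CYK table (by increasing span), restricted to cells inside w[1..2]:
  cell(1,1) d: {A,T1}  orig:{A}
  cell(2,2) b: {A,S,T0}  orig:{A,S}
  cell(1,2) db: {A,S}

Original NTs in T[1,2] deriving "db": ["A", "S"]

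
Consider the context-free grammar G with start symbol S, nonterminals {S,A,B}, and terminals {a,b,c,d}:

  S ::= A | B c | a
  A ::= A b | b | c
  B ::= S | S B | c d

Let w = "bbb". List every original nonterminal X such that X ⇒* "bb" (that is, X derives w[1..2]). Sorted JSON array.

Convert to CNF:
  S -> A T0 | B T1 | a | b | c
  A -> A T0 | b | c
  B -> A T0 | B T1 | S B | T1 T2 | a | b | c
  T0 -> b
  T1 -> c
  T2 -> d

Fill CYK table bottom-up, restricted to cells inside w[1..2]:
  T[1,1] 'b' = {A,B,S,T0}  orig:{A,B,S}
  T[2,2] 'b' = {A,B,S,T0}  orig:{A,B,S}
  T[1,2] 'bb' = {A,B,S}

Original NTs in T[1,2] deriving "bb": ["A", "B", "S"]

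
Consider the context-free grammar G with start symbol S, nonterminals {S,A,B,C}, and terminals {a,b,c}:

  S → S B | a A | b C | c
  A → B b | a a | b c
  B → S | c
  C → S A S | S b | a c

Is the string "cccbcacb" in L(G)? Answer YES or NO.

Convert to CNF:
  S -> S B | T0 C | T1 A | c
  A -> B T0 | T0 T2 | T1 T1
  B -> S B | T0 C | T1 A | c
  C -> S T0 | S X3 | T1 T2
  T0 -> b
  T1 -> a
  T2 -> c
  X3 -> A S

CYK table (by increasing span):
  cell(0,0) c: {B,S,T2}  orig:{B,S}
  cell(1,1) c: {B,S,T2}  orig:{B,S}
  cell(2,2) c: {B,S,T2}  orig:{B,S}
  cell(3,3) b: {T0}  orig:{}
  cell(4,4) c: {B,S,T2}  orig:{B,S}
  cell(5,5) a: {T1}  orig:{}
  cell(6,6) c: {B,S,T2}  orig:{B,S}
  cell(7,7) b: {T0}  orig:{}
  cell(0,1) cc: {B,S}
  cell(1,2) cc: {B,S}
  cell(2,3) cb: {A,C}
  cell(3,4) bc: {A}
  cell(4,5) ca: ∅
  cell(5,6) ac: {C}
  cell(6,7) cb: {A,C}
  cell(0,2) ccc: {B,S}
  cell(1,3) ccb: {A,C}
  cell(2,4) cbc: {X3}  orig:{}
  cell(3,5) bca: ∅
  cell(4,6) cac: ∅
  cell(5,7) acb: {B,S}
  cell(0,3) cccb: {A,C}
  cell(1,4) ccbc: {C,X3}  orig:{C}
  cell(2,5) cbca: ∅
  cell(3,6) bcac: ∅
  cell(4,7) cacb: {B,S}
  cell(0,4) cccbc: {C,X3}  orig:{C}
  cell(1,5) ccbca: ∅
  cell(2,6) cbcac: ∅
  cell(3,7) bcacb: {X3}  orig:{}
  cell(0,5) cccbca: ∅
  cell(1,6) ccbcac: ∅
  cell(2,7) cbcacb: {C,X3}  orig:{C}
  cell(0,6) cccbcac: ∅
  cell(1,7) ccbcacb: {C,X3}  orig:{C}
  cell(0,7) cccbcacb: {C,X3}  orig:{C}

S ∉ T[0,7] ⇒ NO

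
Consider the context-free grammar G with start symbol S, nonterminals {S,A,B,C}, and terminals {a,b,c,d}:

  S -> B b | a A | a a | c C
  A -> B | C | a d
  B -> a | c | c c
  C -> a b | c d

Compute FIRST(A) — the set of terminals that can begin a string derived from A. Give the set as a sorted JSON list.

FIRST sets, iterate to fixpoint:
pass 1:
  A via A→a d: +{a}
  B via B→a: +{a}
  B via B→c: +{c}
  C via C→a b: +{a}
  C via C→c d: +{c}
  S via S→B b: +{a,c}
  S: {a,c}  A: {a}  B: {a,c}  C: {a,c}
pass 2:
  A via A→B: +{c}
  S: {a,c}  A: {a,c}  B: {a,c}  C: {a,c}
pass 3: (no change)
  S: {a,c}  A: {a,c}  B: {a,c}  C: {a,c}

FIRST(A) = ["a", "c"]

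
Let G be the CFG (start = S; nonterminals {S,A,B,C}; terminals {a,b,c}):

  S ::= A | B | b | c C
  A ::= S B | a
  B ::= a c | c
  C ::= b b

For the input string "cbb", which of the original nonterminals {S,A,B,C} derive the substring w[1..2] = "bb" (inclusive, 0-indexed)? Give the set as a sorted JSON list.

CNF form of G:
  S -> S B | T0 T1 | T1 C | a | b | c
  A -> S B | a
  B -> T0 T1 | c
  C -> T2 T2
  T0 -> a
  T1 -> c
  T2 -> b

CYK fill — only the sub-triangle for w[1..2]:
  T[1,1] 'b' = {S,T2}  orig:{S}
  T[2,2] 'b' = {S,T2}  orig:{S}
  T[1,2] 'bb' = {C}

Original NTs in T[1,2] deriving "bb": ["C"]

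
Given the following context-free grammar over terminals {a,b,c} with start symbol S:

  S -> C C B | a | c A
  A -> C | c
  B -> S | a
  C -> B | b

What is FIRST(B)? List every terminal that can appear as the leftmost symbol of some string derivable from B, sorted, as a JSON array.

Compute FIRST by fixpoint:
[1]
  A via A→c: +{c}
  B via B→a: +{a}
  C via C→B: +{a}
  C via C→b: +{b}
  S via S→C C B: +{a,b}
  S via S→c A: +{c}
  S: {a,b,c}  A: {c}  B: {a}  C: {a,b}
[2]
  A via A→C: +{a,b}
  B via B→S: +{b,c}
  C via C→B: +{c}
  S: {a,b,c}  A: {a,b,c}  B: {a,b,c}  C: {a,b,c}
[3] (stable)
  S: {a,b,c}  A: {a,b,c}  B: {a,b,c}  C: {a,b,c}

FIRST(B) = ["a", "b", "c"]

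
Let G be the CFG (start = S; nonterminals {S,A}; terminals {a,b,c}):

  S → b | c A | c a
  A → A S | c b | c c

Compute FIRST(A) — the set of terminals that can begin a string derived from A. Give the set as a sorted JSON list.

Compute FIRST by fixpoint:
pass 1:
  A via A→c b: +{c}
  S via S→b: +{b}
  S via S→c A: +{c}
  FIRST(S)={b,c}  FIRST(A)={c}
pass 2: (stable)
  FIRST(S)={b,c}  FIRST(A)={c}

FIRST(A) = ["c"]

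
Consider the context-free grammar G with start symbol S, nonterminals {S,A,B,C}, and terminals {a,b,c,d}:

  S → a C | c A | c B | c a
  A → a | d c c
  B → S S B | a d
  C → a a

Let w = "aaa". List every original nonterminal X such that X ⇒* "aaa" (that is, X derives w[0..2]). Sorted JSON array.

CNF form of G:
  S -> T1 A | T1 B | T1 T2 | T2 C
  A -> T0 X3 | a
  B -> S X4 | T2 T0
  C -> T2 T2
  T0 -> d
  T1 -> c
  T2 -> a
  X3 -> T1 T1
  X4 -> S B

CYK table (by increasing span) — only the sub-triangle for w[0..2]:
  cell(0,0) a: {A,T2}  orig:{A}
  cell(1,1) a: {A,T2}  orig:{A}
  cell(2,2) a: {A,T2}  orig:{A}
  cell(0,1) aa: {C}
  cell(1,2) aa: {C}
  cell(0,2) aaa: {S}

Original NTs in T[0,2] deriving "aaa": ["S"]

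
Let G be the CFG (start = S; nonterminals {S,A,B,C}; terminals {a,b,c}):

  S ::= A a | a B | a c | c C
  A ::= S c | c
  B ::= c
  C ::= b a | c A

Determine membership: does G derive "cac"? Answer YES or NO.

Convert to CNF:
  S -> A T2 | T0 C | T2 B | T2 T0
  A -> S T0 | c
  B -> c
  C -> T0 A | T1 T2
  T0 -> c
  T1 -> b
  T2 -> a

Fill CYK table bottom-up:
  [0..0]={A,B,T0}  "c"  orig:{A,B}
  [1..1]={T2}  "a"  orig:{}
  [2..2]={A,B,T0}  "c"  orig:{A,B}
  [0..1]={S}  "ca"
  [1..2]={S}  "ac"
  [0..2]={A}  "cac"

S ∉ T[0,2] ⇒ NO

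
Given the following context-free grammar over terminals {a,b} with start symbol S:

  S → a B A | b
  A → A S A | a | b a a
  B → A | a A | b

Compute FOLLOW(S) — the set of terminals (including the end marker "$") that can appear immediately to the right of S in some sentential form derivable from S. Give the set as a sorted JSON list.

FIRST iteration:
iter 1:
  A via A→a: +{a}
  A via A→b a a: +{b}
  B via B→A: +{a,b}
  S via S→a B A: +{a}
  S via S→b: +{b}
  S: {a,b}  A: {a,b}  B: {a,b}
iter 2: (stable)
  S: {a,b}  A: {a,b}  B: {a,b}

FOLLOW sets:
seed FOLLOW(S) with $
[1]
  A→A S A: FOLLOW(A) ⊇ FIRST(S) = {a,b}; new: +{a,b}
  A→A S A: FOLLOW(S) ⊇ FIRST(A) = {a,b}; new: +{a,b}
  S→a B A: FOLLOW(B) ⊇ FIRST(A) = {a,b}; new: +{a,b}
  S→a B A: FOLLOW(A) ⊇ FOLLOW(S) ⊇ {$,a,b}; new: +{$}
  FOLLOW(S)={$,a,b}  FOLLOW(A)={$,a,b}  FOLLOW(B)={a,b}
[2] — fixpoint
  FOLLOW(S)={$,a,b}  FOLLOW(A)={$,a,b}  FOLLOW(B)={a,b}

FOLLOW(S) = ["$", "a", "b"]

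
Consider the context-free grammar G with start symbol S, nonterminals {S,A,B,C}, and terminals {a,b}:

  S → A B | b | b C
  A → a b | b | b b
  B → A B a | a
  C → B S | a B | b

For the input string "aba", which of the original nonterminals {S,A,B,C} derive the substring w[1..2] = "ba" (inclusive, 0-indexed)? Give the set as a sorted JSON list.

CNF form of G:
  S -> A B | T1 C | b
  A -> T0 T1 | T1 T1 | b
  B -> A X2 | a
  C -> B S | T0 B | b
  T0 -> a
  T1 -> b
  X2 -> B T0

Fill CYK table bottom-up, restricted to cells inside w[1..2]:
  cell(1,1) b: {A,C,S,T1}  orig:{A,C,S}
  cell(2,2) a: {B,T0}  orig:{B}
  cell(1,2) ba: {S}

Original NTs in T[1,2] deriving "ba": ["S"]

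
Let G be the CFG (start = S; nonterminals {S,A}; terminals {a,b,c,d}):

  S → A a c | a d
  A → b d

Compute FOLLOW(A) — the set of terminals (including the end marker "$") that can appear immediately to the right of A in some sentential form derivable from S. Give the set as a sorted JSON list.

FIRST iteration:
round 1:
  A via A→b d: +{b}
  S via S→A a c: +{b}
  S via S→a d: +{a}
  FIRST[S]={a,b}  FIRST[A]={b}
round 2: (stable)
  FIRST[S]={a,b}  FIRST[A]={b}

FOLLOW iteration:
FOLLOW(S) := {$}
round 1:
  S→A a c: FOLLOW(A) ⊇ FIRST(a) = {a}; new: +{a}
  FOLLOW(S)={$}  FOLLOW(A)={a}
round 2: (no change)
  FOLLOW(S)={$}  FOLLOW(A)={a}

FOLLOW(A) = ["a"]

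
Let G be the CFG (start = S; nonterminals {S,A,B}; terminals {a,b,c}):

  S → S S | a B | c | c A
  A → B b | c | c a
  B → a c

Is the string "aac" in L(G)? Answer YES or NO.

Convert to CNF:
  S -> S S | T1 A | T2 B | c
  A -> B T0 | T1 T2 | c
  B -> T2 T1
  T0 -> b
  T1 -> c
  T2 -> a

CYK fill:
  [0..0]={T2}  "a"  orig:{}
  [1..1]={T2}  "a"  orig:{}
  [2..2]={A,S,T1}  "c"  orig:{A,S}
  [0..1]=∅  "aa"
  [1..2]={B}  "ac"
  [0..2]={S}  "aac"

S ∈ T[0,2] ⇒ YES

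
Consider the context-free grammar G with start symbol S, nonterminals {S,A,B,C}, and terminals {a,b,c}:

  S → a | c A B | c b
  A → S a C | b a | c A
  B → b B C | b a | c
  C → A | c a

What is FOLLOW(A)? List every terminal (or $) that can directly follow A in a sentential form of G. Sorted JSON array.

Compute FIRST by fixpoint:
iter 1:
  A via A→b a: +{b}
  A via A→c A: +{c}
  B via B→b B C: +{b}
  B via B→c: +{c}
  C via C→A: +{b,c}
  S via S→a: +{a}
  S via S→c A B: +{c}
  S: {a,c}  A: {b,c}  B: {b,c}  C: {b,c}
iter 2:
  A via A→S a C: +{a}
  C via C→A: +{a}
  S: {a,c}  A: {a,b,c}  B: {b,c}  C: {a,b,c}
iter 3: — fixpoint
  S: {a,c}  A: {a,b,c}  B: {b,c}  C: {a,b,c}

Compute FOLLOW by fixpoint:
initialize: $ ∈ FOLLOW(S)
iter 1:
  A→S a C: FOLLOW(S) ⊇ FIRST(a) = {a}; new: +{a}
  B→b B C: FOLLOW(B) ⊇ FIRST(C) = {a,b,c}; new: +{a,b,c}
  B→b B C: FOLLOW(C) ⊇ FOLLOW(B) ⊇ {a,b,c}; new: +{a,b,c}
  C→A: FOLLOW(A) ⊇ FOLLOW(C) ⊇ {a,b,c}; new: +{a,b,c}
  S→c A B: FOLLOW(B) ⊇ FOLLOW(S) ⊇ {$,a}; new: +{$}
  FOLLOW(S)={$,a}  FOLLOW(A)={a,b,c}  FOLLOW(B)={$,a,b,c}  FOLLOW(C)={a,b,c}
iter 2:
  B→b B C: FOLLOW(C) ⊇ FOLLOW(B) ⊇ {$,a,b,c}; new: +{$}
  C→A: FOLLOW(A) ⊇ FOLLOW(C) ⊇ {$,a,b,c}; new: +{$}
  FOLLOW(S)={$,a}  FOLLOW(A)={$,a,b,c}  FOLLOW(B)={$,a,b,c}  FOLLOW(C)={$,a,b,c}
iter 3: (no change)
  FOLLOW(S)={$,a}  FOLLOW(A)={$,a,b,c}  FOLLOW(B)={$,a,b,c}  FOLLOW(C)={$,a,b,c}

FOLLOW(A) = ["$", "a", "b", "c"]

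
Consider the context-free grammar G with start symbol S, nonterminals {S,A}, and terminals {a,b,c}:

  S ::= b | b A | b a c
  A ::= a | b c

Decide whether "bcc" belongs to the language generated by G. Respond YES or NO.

Convert to CNF:
  S -> T0 A | T0 X3 | b
  A -> T0 T1 | a
  T0 -> b
  T1 -> c
  T2 -> a
  X3 -> T2 T1

CYK fill:
  [0..0]={S,T0}  "b"  orig:{S}
  [1..1]={T1}  "c"  orig:{}
  [2..2]={T1}  "c"  orig:{}
  [0..1]={A}  "bc"
  [1..2]=∅  "cc"
  [0..2]=∅  "bcc"

S ∉ T[0,2] ⇒ NO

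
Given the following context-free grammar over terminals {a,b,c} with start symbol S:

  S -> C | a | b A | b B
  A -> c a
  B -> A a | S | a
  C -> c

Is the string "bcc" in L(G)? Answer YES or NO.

Convert to CNF:
  S -> T2 A | T2 B | a | c
  A -> T0 T1
  B -> A T1 | T2 A | T2 B | a | c
  C -> c
  T0 -> c
  T1 -> a
  T2 -> b

CYK fill:
  T[0,0] 'b' = {T2}  orig:{}
  T[1,1] 'c' = {B,C,S,T0}  orig:{B,C,S}
  T[2,2] 'c' = {B,C,S,T0}  orig:{B,C,S}
  T[0,1] 'bc' = {B,S}
  T[1,2] 'cc' = ∅
  T[0,2] 'bcc' = ∅

S ∉ T[0,2] ⇒ NO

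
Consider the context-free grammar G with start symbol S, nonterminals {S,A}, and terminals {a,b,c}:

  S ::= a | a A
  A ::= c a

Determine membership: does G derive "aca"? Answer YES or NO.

Convert to CNF:
  S -> T1 A | a
  A -> T0 T1
  T0 -> c
  T1 -> a

CYK table (by increasing span):
  T[0,0] 'a' = {S,T1}  orig:{S}
  T[1,1] 'c' = {T0}  orig:{}
  T[2,2] 'a' = {S,T1}  orig:{S}
  T[0,1] 'ac' = ∅
  T[1,2] 'ca' = {A}
  T[0,2] 'aca' = {S}

S ∈ T[0,2] ⇒ YES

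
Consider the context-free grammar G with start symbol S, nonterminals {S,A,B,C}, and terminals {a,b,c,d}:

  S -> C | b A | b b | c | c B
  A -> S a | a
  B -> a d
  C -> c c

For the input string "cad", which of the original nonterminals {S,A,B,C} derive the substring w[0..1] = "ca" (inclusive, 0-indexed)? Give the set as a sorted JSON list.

CNF form of G:
  S -> T2 B | T2 T2 | T3 A | T3 T3 | c
  A -> S T0 | a
  B -> T0 T1
  C -> T2 T2
  T0 -> a
  T1 -> d
  T2 -> c
  T3 -> b

CYK fill, restricted to cells inside w[0..1]:
  cell(0,0) c: {S,T2}  orig:{S}
  cell(1,1) a: {A,T0}  orig:{A}
  cell(0,1) ca: {A}

Original NTs in T[0,1] deriving "ca": ["A"]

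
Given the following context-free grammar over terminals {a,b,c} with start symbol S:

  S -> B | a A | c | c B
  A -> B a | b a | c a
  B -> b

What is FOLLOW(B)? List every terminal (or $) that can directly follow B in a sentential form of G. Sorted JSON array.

Compute FIRST by fixpoint:
[1]
  A via A→b a: +{b}
  A via A→c a: +{c}
  B via B→b: +{b}
  S via S→B: +{b}
  S via S→a A: +{a}
  S via S→c: +{c}
  S: {a,b,c}  A: {b,c}  B: {b}
[2] done
  S: {a,b,c}  A: {b,c}  B: {b}

FOLLOW iteration:
seed FOLLOW(S) with $
round 1:
  A→B a: FOLLOW(B) ⊇ FIRST(a) = {a}; new: +{a}
  S→B: FOLLOW(B) ⊇ FOLLOW(S) ⊇ {$}; new: +{$}
  S→a A: FOLLOW(A) ⊇ FOLLOW(S) ⊇ {$}; new: +{$}
  S: {$}  A: {$}  B: {$,a}
round 2: (stable)
  S: {$}  A: {$}  B: {$,a}

FOLLOW(B) = ["$", "a"]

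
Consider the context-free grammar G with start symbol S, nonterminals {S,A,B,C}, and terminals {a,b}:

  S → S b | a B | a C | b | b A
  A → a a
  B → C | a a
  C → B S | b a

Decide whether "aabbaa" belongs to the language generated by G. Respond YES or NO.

CNF form of G:
  S -> S T1 | T0 B | T0 C | T1 A | b
  A -> T0 T0
  B -> B S | T0 T0 | T1 T0
  C -> B S | T1 T0
  T0 -> a
  T1 -> b

Fill CYK table bottom-up:
  cell(0,0) a: {T0}  orig:{}
  cell(1,1) a: {T0}  orig:{}
  cell(2,2) b: {S,T1}  orig:{S}
  cell(3,3) b: {S,T1}  orig:{S}
  cell(4,4) a: {T0}  orig:{}
  cell(5,5) a: {T0}  orig:{}
  cell(0,1) aa: {A,B}
  cell(1,2) ab: ∅
  cell(2,3) bb: {S}
  cell(3,4) ba: {B,C}
  cell(4,5) aa: {A,B}
  cell(0,2) aab: {B,C}
  cell(1,3) abb: ∅
  cell(2,4) bba: ∅
  cell(3,5) baa: {S}
  cell(0,3) aabb: {B,C}
  cell(1,4) abba: ∅
  cell(2,5) bbaa: ∅
  cell(0,4) aabba: ∅
  cell(1,5) abbaa: ∅
  cell(0,5) aabbaa: {B,C}

S ∉ T[0,5] ⇒ NO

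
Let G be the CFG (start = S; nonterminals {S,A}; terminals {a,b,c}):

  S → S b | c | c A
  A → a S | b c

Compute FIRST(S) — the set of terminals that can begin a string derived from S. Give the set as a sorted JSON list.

FIRST sets, iterate to fixpoint:
[1]
  A via A→a S: +{a}
  A via A→b c: +{b}
  S via S→c: +{c}
  FIRST[S]={c}  FIRST[A]={a,b}
[2] (stable)
  FIRST[S]={c}  FIRST[A]={a,b}

FIRST(S) = ["c"]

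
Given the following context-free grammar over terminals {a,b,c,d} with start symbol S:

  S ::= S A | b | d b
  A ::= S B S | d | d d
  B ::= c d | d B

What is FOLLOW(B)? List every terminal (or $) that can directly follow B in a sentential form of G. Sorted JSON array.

FIRST iteration:
[1]
  A via A→d: +{d}
  B via B→c d: +{c}
  B via B→d B: +{d}
  S via S→b: +{b}
  S via S→d b: +{d}
  S: {b,d}  A: {d}  B: {c,d}
[2]
  A via A→S B S: +{b}
  S: {b,d}  A: {b,d}  B: {c,d}
[3] — fixpoint
  S: {b,d}  A: {b,d}  B: {c,d}

Compute FOLLOW by fixpoint:
FOLLOW(S) := {$}
round 1:
  A→S B S: FOLLOW(S) ⊇ FIRST(B) = {c,d}; new: +{c,d}
  A→S B S: FOLLOW(B) ⊇ FIRST(S) = {b,d}; new: +{b,d}
  S→S A: FOLLOW(S) ⊇ FIRST(A) = {b,d}; new: +{b}
  S→S A: FOLLOW(A) ⊇ FOLLOW(S) ⊇ {$,b,c,d}; new: +{$,b,c,d}
  FOLLOW[S]={$,b,c,d}  FOLLOW[A]={$,b,c,d}  FOLLOW[B]={b,d}
round 2: done
  FOLLOW[S]={$,b,c,d}  FOLLOW[A]={$,b,c,d}  FOLLOW[B]={b,d}

FOLLOW(B) = ["b", "d"]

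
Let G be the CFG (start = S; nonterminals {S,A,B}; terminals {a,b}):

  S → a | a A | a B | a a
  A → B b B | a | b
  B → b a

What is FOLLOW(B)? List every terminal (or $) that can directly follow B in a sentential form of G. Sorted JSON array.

Compute FIRST by fixpoint:
pass 1:
  A via A→a: +{a}
  A via A→b: +{b}
  B via B→b a: +{b}
  S via S→a: +{a}
  FIRST[S]={a}  FIRST[A]={a,b}  FIRST[B]={b}
pass 2: done
  FIRST[S]={a}  FIRST[A]={a,b}  FIRST[B]={b}

FOLLOW iteration:
seed FOLLOW(S) with $
iter 1:
  A→B b B: FOLLOW(B) ⊇ FIRST(b) = {b}; new: +{b}
  S→a A: FOLLOW(A) ⊇ FOLLOW(S) ⊇ {$}; new: +{$}
  S→a B: FOLLOW(B) ⊇ FOLLOW(S) ⊇ {$}; new: +{$}
  FOLLOW(S)={$}  FOLLOW(A)={$}  FOLLOW(B)={$,b}
iter 2: — fixpoint
  FOLLOW(S)={$}  FOLLOW(A)={$}  FOLLOW(B)={$,b}

FOLLOW(B) = ["$", "b"]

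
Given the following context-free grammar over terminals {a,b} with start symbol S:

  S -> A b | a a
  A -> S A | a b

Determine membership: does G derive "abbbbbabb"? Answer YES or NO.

CNF form of G:
  S -> A T1 | T0 T0
  A -> S A | T0 T1
  T0 -> a
  T1 -> b

CYK fill:
  T[0,0] 'a' = {T0}  orig:{}
  T[1,1] 'b' = {T1}  orig:{}
  T[2,2] 'b' = {T1}  orig:{}
  T[3,3] 'b' = {T1}  orig:{}
  T[4,4] 'b' = {T1}  orig:{}
  T[5,5] 'b' = {T1}  orig:{}
  T[6,6] 'a' = {T0}  orig:{}
  T[7,7] 'b' = {T1}  orig:{}
  T[8,8] 'b' = {T1}  orig:{}
  T[0,1] 'ab' = {A}
  T[1,2] 'bb' = ∅
  T[2,3] 'bb' = ∅
  T[3,4] 'bb' = ∅
  T[4,5] 'bb' = ∅
  T[5,6] 'ba' = ∅
  T[6,7] 'ab' = {A}
  T[7,8] 'bb' = ∅
  T[0,2] 'abb' = {S}
  T[1,3] 'bbb' = ∅
  T[2,4] 'bbb' = ∅
  T[3,5] 'bbb' = ∅
  T[4,6] 'bba' = ∅
  T[5,7] 'bab' = ∅
  T[6,8] 'abb' = {S}
  T[0,3] 'abbb' = ∅
  T[1,4] 'bbbb' = ∅
  T[2,5] 'bbbb' = ∅
  T[3,6] 'bbba' = ∅
  T[4,7] 'bbab' = ∅
  T[5,8] 'babb' = ∅
  T[0,4] 'abbbb' = ∅
  T[1,5] 'bbbbb' = ∅
  T[2,6] 'bbbba' = ∅
  T[3,7] 'bbbab' = ∅
  T[4,8] 'bbabb' = ∅
  T[0,5] 'abbbbb' = ∅
  T[1,6] 'bbbbba' = ∅
  T[2,7] 'bbbbab' = ∅
  T[3,8] 'bbbabb' = ∅
  T[0,6] 'abbbbba' = ∅
  T[1,7] 'bbbbbab' = ∅
  T[2,8] 'bbbbabb' = ∅
  T[0,7] 'abbbbbab' = ∅
  T[1,8] 'bbbbbabb' = ∅
  T[0,8] 'abbbbbabb' = ∅

S ∉ T[0,8] ⇒ NO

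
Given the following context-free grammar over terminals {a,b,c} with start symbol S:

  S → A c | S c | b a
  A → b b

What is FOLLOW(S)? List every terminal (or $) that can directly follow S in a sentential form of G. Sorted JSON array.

Compute FIRST by fixpoint:
pass 1:
  A via A→b b: +{b}
  S via S→A c: +{b}
  FIRST[S]={b}  FIRST[A]={b}
pass 2: done
  FIRST[S]={b}  FIRST[A]={b}

FOLLOW iteration:
initialize: $ ∈ FOLLOW(S)
iter 1:
  S→A c: FOLLOW(A) ⊇ FIRST(c) = {c}; new: +{c}
  S→S c: FOLLOW(S) ⊇ FIRST(c) = {c}; new: +{c}
  S: {$,c}  A: {c}
iter 2: done
  S: {$,c}  A: {c}

FOLLOW(S) = ["$", "c"]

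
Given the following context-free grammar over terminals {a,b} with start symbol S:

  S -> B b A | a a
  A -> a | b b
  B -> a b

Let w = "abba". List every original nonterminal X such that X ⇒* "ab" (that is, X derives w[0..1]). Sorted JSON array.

CNF form of G:
  S -> B X2 | T1 T1
  A -> T0 T0 | a
  B -> T1 T0
  T0 -> b
  T1 -> a
  X2 -> T0 A

Fill CYK table bottom-up (cells [i..j] with 0 ≤ i ≤ j ≤ 1 only):
  cell(0,0) a: {A,T1}  orig:{A}
  cell(1,1) b: {T0}  orig:{}
  cell(0,1) ab: {B}

Original NTs in T[0,1] deriving "ab": ["B"]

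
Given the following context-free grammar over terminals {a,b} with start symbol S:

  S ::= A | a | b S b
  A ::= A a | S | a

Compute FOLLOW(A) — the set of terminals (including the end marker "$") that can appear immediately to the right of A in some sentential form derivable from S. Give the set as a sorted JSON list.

FIRST sets, iterate to fixpoint:
[1]
  A via A→a: +{a}
  S via S→A: +{a}
  S via S→b S b: +{b}
  S: {a,b}  A: {a}
[2]
  A via A→S: +{b}
  S: {a,b}  A: {a,b}
[3] (stable)
  S: {a,b}  A: {a,b}

FOLLOW sets:
initialize: $ ∈ FOLLOW(S)
pass 1:
  A→A a: FOLLOW(A) ⊇ FIRST(a) = {a}; new: +{a}
  A→S: FOLLOW(S) ⊇ FOLLOW(A) ⊇ {a}; new: +{a}
  S→A: FOLLOW(A) ⊇ FOLLOW(S) ⊇ {$,a}; new: +{$}
  S→b S b: FOLLOW(S) ⊇ FIRST(b) = {b}; new: +{b}
  S: {$,a,b}  A: {$,a}
pass 2:
  S→A: FOLLOW(A) ⊇ FOLLOW(S) ⊇ {$,a,b}; new: +{b}
  S: {$,a,b}  A: {$,a,b}
pass 3: (stable)
  S: {$,a,b}  A: {$,a,b}

FOLLOW(A) = ["$", "a", "b"]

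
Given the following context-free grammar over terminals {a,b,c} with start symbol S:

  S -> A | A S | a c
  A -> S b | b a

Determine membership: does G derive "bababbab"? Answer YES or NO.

CNF form of G:
  S -> A S | S T0 | T0 T1 | T1 T2
  A -> S T0 | T0 T1
  T0 -> b
  T1 -> a
  T2 -> c

Fill CYK table bottom-up:
  T[0,0] 'b' = {T0}  orig:{}
  T[1,1] 'a' = {T1}  orig:{}
  T[2,2] 'b' = {T0}  orig:{}
  T[3,3] 'a' = {T1}  orig:{}
  T[4,4] 'b' = {T0}  orig:{}
  T[5,5] 'b' = {T0}  orig:{}
  T[6,6] 'a' = {T1}  orig:{}
  T[7,7] 'b' = {T0}  orig:{}
  T[0,1] 'ba' = {A,S}
  T[1,2] 'ab' = ∅
  T[2,3] 'ba' = {A,S}
  T[3,4] 'ab' = ∅
  T[4,5] 'bb' = ∅
  T[5,6] 'ba' = {A,S}
  T[6,7] 'ab' = ∅
  T[0,2] 'bab' = {A,S}
  T[1,3] 'aba' = ∅
  T[2,4] 'bab' = {A,S}
  T[3,5] 'abb' = ∅
  T[4,6] 'bba' = ∅
  T[5,7] 'bab' = {A,S}
  T[0,3] 'baba' = {S}
  T[1,4] 'abab' = ∅
  T[2,5] 'babb' = {A,S}
  T[3,6] 'abba' = ∅
  T[4,7] 'bbab' = ∅
  T[0,4] 'babab' = {A,S}
  T[1,5] 'ababb' = ∅
  T[2,6] 'babba' = {S}
  T[3,7] 'abbab' = ∅
  T[0,5] 'bababb' = {A,S}
  T[1,6] 'ababba' = ∅
  T[2,7] 'babbab' = {A,S}
  T[0,6] 'bababba' = {S}
  T[1,7] 'ababbab' = ∅
  T[0,7] 'bababbab' = {A,S}

S ∈ T[0,7] ⇒ YES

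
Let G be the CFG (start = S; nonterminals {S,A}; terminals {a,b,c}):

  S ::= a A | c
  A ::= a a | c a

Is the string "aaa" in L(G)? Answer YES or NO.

CNF form of G:
  S -> T0 A | c
  A -> T0 T0 | T1 T0
  T0 -> a
  T1 -> c

CYK table (by increasing span):
  [0..0]={T0}  "a"  orig:{}
  [1..1]={T0}  "a"  orig:{}
  [2..2]={T0}  "a"  orig:{}
  [0..1]={A}  "aa"
  [1..2]={A}  "aa"
  [0..2]={S}  "aaa"

S ∈ T[0,2] ⇒ YES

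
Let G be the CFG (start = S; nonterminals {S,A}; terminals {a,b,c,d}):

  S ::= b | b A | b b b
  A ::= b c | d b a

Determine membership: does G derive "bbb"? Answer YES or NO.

CNF form of G:
  S -> T0 A | T0 X5 | b
  A -> T0 T1 | T2 X4
  T0 -> b
  T1 -> c
  T2 -> d
  T3 -> a
  X4 -> T0 T3
  X5 -> T0 T0

CYK table (by increasing span):
  T[0,0] 'b' = {S,T0}  orig:{S}
  T[1,1] 'b' = {S,T0}  orig:{S}
  T[2,2] 'b' = {S,T0}  orig:{S}
  T[0,1] 'bb' = {X5}  orig:{}
  T[1,2] 'bb' = {X5}  orig:{}
  T[0,2] 'bbb' = {S}

S ∈ T[0,2] ⇒ YES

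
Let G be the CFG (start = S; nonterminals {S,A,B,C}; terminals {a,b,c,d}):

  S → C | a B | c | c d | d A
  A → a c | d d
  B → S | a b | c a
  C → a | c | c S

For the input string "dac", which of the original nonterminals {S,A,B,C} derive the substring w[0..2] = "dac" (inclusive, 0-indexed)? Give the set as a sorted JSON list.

Convert to CNF:
  S -> T0 B | T1 S | T1 T2 | T2 A | a | c
  A -> T0 T1 | T2 T2
  B -> T0 B | T0 T3 | T1 S | T1 T0 | T1 T2 | T2 A | a | c
  C -> T1 S | a | c
  T0 -> a
  T1 -> c
  T2 -> d
  T3 -> b

CYK table (by increasing span), restricted to cells inside w[0..2]:
  [0..0]={T2}  "d"  orig:{}
  [1..1]={B,C,S,T0}  "a"  orig:{B,C,S}
  [2..2]={B,C,S,T1}  "c"  orig:{B,C,S}
  [0..1]=∅  "da"
  [1..2]={A,B,S}  "ac"
  [0..2]={B,S}  "dac"

Original NTs in T[0,2] deriving "dac": ["B", "S"]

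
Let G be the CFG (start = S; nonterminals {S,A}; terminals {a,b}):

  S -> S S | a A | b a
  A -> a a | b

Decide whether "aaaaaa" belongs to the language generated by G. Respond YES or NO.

Convert to CNF:
  S -> S S | T0 A | T1 T0
  A -> T0 T0 | b
  T0 -> a
  T1 -> b

CYK table (by increasing span):
  [0..0]={T0}  "a"  orig:{}
  [1..1]={T0}  "a"  orig:{}
  [2..2]={T0}  "a"  orig:{}
  [3..3]={T0}  "a"  orig:{}
  [4..4]={T0}  "a"  orig:{}
  [5..5]={T0}  "a"  orig:{}
  [0..1]={A}  "aa"
  [1..2]={A}  "aa"
  [2..3]={A}  "aa"
  [3..4]={A}  "aa"
  [4..5]={A}  "aa"
  [0..2]={S}  "aaa"
  [1..3]={S}  "aaa"
  [2..4]={S}  "aaa"
  [3..5]={S}  "aaa"
  [0..3]=∅  "aaaa"
  [1..4]=∅  "aaaa"
  [2..5]=∅  "aaaa"
  [0..4]=∅  "aaaaa"
  [1..5]=∅  "aaaaa"
  [0..5]={S}  "aaaaaa"

S ∈ T[0,5] ⇒ YES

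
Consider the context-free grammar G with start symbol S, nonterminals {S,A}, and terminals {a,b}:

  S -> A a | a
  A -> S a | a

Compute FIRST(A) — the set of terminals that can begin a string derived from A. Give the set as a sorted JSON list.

Compute FIRST by fixpoint:
round 1:
  A via A→a: +{a}
  S via S→A a: +{a}
  FIRST(S)={a}  FIRST(A)={a}
round 2: done
  FIRST(S)={a}  FIRST(A)={a}

FIRST(A) = ["a"]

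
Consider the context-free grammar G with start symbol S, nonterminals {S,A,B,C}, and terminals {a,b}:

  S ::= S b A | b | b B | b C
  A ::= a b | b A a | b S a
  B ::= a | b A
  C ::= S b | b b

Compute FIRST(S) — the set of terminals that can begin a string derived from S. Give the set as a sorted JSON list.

FIRST iteration:
iter 1:
  A via A→a b: +{a}
  A via A→b A a: +{b}
  B via B→a: +{a}
  B via B→b A: +{b}
  C via C→b b: +{b}
  S via S→b: +{b}
  S: {b}  A: {a,b}  B: {a,b}  C: {b}
iter 2: (stable)
  S: {b}  A: {a,b}  B: {a,b}  C: {b}

FIRST(S) = ["b"]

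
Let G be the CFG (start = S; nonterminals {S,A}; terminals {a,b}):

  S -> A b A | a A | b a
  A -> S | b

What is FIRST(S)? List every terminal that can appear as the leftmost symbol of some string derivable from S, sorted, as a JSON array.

Compute FIRST by fixpoint:
round 1:
  A via A→b: +{b}
  S via S→A b A: +{b}
  S via S→a A: +{a}
  FIRST[S]={a,b}  FIRST[A]={b}
round 2:
  A via A→S: +{a}
  FIRST[S]={a,b}  FIRST[A]={a,b}
round 3: (no change)
  FIRST[S]={a,b}  FIRST[A]={a,b}

FIRST(S) = ["a", "b"]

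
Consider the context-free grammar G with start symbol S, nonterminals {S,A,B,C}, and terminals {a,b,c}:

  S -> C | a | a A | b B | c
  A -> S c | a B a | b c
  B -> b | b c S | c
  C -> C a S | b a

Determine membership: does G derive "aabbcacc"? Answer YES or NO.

CNF form of G:
  S -> C X6 | T1 A | T2 B | T2 T1 | a | c
  A -> S T0 | T1 X3 | T2 T0
  B -> T2 X4 | b | c
  C -> C X5 | T2 T1
  T0 -> c
  T1 -> a
  T2 -> b
  X3 -> B T1
  X4 -> T0 S
  X5 -> T1 S
  X6 -> T1 S

CYK table (by increasing span):
  [0..0]={S,T1}  "a"  orig:{S}
  [1..1]={S,T1}  "a"  orig:{S}
  [2..2]={B,T2}  "b"  orig:{B}
  [3..3]={B,T2}  "b"  orig:{B}
  [4..4]={B,S,T0}  "c"  orig:{B,S}
  [5..5]={S,T1}  "a"  orig:{S}
  [6..6]={B,S,T0}  "c"  orig:{B,S}
  [7..7]={B,S,T0}  "c"  orig:{B,S}
  [0..1]={X5,X6}  "aa"  orig:{}
  [1..2]=∅  "ab"
  [2..3]={S}  "bb"
  [3..4]={A,S}  "bc"
  [4..5]={X3,X4}  "ca"  orig:{}
  [5..6]={A,X5,X6}  "ac"  orig:{A}
  [6..7]={A,X4}  "cc"  orig:{A}
  [0..2]=∅  "aab"
  [1..3]={X5,X6}  "abb"  orig:{}
  [2..4]={A}  "bbc"
  [3..5]={B}  "bca"
  [4..6]=∅  "cac"
  [5..7]={S}  "acc"
  [0..3]=∅  "aabb"
  [1..4]={S}  "abbc"
  [2..5]={S}  "bbca"
  [3..6]=∅  "bcac"
  [4..7]={X4}  "cacc"  orig:{}
  [0..4]={X5,X6}  "aabbc"  orig:{}
  [1..5]={X5,X6}  "abbca"  orig:{}
  [2..6]={A}  "bbcac"
  [3..7]={B}  "bcacc"
  [0..5]=∅  "aabbca"
  [1..6]={S}  "abbcac"
  [2..7]={S}  "bbcacc"
  [0..6]={X5,X6}  "aabbcac"  orig:{}
  [1..7]={A,X5,X6}  "abbcacc"  orig:{A}
  [0..7]={S}  "aabbcacc"

S ∈ T[0,7] ⇒ YES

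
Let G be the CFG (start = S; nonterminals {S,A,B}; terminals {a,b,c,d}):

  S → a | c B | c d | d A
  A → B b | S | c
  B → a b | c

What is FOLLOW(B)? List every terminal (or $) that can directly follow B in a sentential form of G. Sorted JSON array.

FIRST sets, iterate to fixpoint:
[1]
  A via A→c: +{c}
  B via B→a b: +{a}
  B via B→c: +{c}
  S via S→a: +{a}
  S via S→c B: +{c}
  S via S→d A: +{d}
  FIRST(S)={a,c,d}  FIRST(A)={c}  FIRST(B)={a,c}
[2]
  A via A→B b: +{a}
  A via A→S: +{d}
  FIRST(S)={a,c,d}  FIRST(A)={a,c,d}  FIRST(B)={a,c}
[3] (no change)
  FIRST(S)={a,c,d}  FIRST(A)={a,c,d}  FIRST(B)={a,c}

Compute FOLLOW by fixpoint:
FOLLOW(S) := {$}
pass 1:
  A→B b: FOLLOW(B) ⊇ FIRST(b) = {b}; new: +{b}
  S→c B: FOLLOW(B) ⊇ FOLLOW(S) ⊇ {$}; new: +{$}
  S→d A: FOLLOW(A) ⊇ FOLLOW(S) ⊇ {$}; new: +{$}
  FOLLOW[S]={$}  FOLLOW[A]={$}  FOLLOW[B]={$,b}
pass 2: (stable)
  FOLLOW[S]={$}  FOLLOW[A]={$}  FOLLOW[B]={$,b}

FOLLOW(B) = ["$", "b"]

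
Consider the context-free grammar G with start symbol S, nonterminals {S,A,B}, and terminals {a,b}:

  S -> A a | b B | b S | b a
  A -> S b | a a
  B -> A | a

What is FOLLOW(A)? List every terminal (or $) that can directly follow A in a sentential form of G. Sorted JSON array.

FIRST sets, iterate to fixpoint:
[1]
  A via A→a a: +{a}
  B via B→A: +{a}
  S via S→A a: +{a}
  S via S→b B: +{b}
  FIRST[S]={a,b}  FIRST[A]={a}  FIRST[B]={a}
[2]
  A via A→S b: +{b}
  B via B→A: +{b}
  FIRST[S]={a,b}  FIRST[A]={a,b}  FIRST[B]={a,b}
[3] done
  FIRST[S]={a,b}  FIRST[A]={a,b}  FIRST[B]={a,b}

Compute FOLLOW by fixpoint:
FOLLOW(S) := {$}
iter 1:
  A→S b: FOLLOW(S) ⊇ FIRST(b) = {b}; new: +{b}
  S→A a: FOLLOW(A) ⊇ FIRST(a) = {a}; new: +{a}
  S→b B: FOLLOW(B) ⊇ FOLLOW(S) ⊇ {$,b}; new: +{$,b}
  FOLLOW[S]={$,b}  FOLLOW[A]={a}  FOLLOW[B]={$,b}
iter 2:
  B→A: FOLLOW(A) ⊇ FOLLOW(B) ⊇ {$,b}; new: +{$,b}
  FOLLOW[S]={$,b}  FOLLOW[A]={$,a,b}  FOLLOW[B]={$,b}
iter 3: — fixpoint
  FOLLOW[S]={$,b}  FOLLOW[A]={$,a,b}  FOLLOW[B]={$,b}

FOLLOW(A) = ["$", "a", "b"]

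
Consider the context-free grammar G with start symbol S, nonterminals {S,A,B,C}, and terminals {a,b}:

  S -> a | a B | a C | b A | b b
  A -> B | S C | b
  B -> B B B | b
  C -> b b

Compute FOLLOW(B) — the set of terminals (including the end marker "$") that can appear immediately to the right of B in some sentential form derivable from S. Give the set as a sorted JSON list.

FIRST sets, iterate to fixpoint:
pass 1:
  A via A→b: +{b}
  B via B→b: +{b}
  C via C→b b: +{b}
  S via S→a: +{a}
  S via S→b A: +{b}
  FIRST(S)={a,b}  FIRST(A)={b}  FIRST(B)={b}  FIRST(C)={b}
pass 2:
  A via A→S C: +{a}
  FIRST(S)={a,b}  FIRST(A)={a,b}  FIRST(B)={b}  FIRST(C)={b}
pass 3: (no change)
  FIRST(S)={a,b}  FIRST(A)={a,b}  FIRST(B)={b}  FIRST(C)={b}

FOLLOW iteration:
initialize: $ ∈ FOLLOW(S)
round 1:
  A→S C: FOLLOW(S) ⊇ FIRST(C) = {b}; new: +{b}
  B→B B B: FOLLOW(B) ⊇ FIRST(B) = {b}; new: +{b}
  S→a B: FOLLOW(B) ⊇ FOLLOW(S) ⊇ {$,b}; new: +{$}
  S→a C: FOLLOW(C) ⊇ FOLLOW(S) ⊇ {$,b}; new: +{$,b}
  S→b A: FOLLOW(A) ⊇ FOLLOW(S) ⊇ {$,b}; new: +{$,b}
  FOLLOW[S]={$,b}  FOLLOW[A]={$,b}  FOLLOW[B]={$,b}  FOLLOW[C]={$,b}
round 2: done
  FOLLOW[S]={$,b}  FOLLOW[A]={$,b}  FOLLOW[B]={$,b}  FOLLOW[C]={$,b}

FOLLOW(B) = ["$", "b"]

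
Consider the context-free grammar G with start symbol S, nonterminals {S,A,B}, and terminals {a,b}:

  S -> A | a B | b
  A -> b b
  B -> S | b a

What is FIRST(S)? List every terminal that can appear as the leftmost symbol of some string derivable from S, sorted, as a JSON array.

FIRST sets, iterate to fixpoint:
round 1:
  A via A→b b: +{b}
  B via B→b a: +{b}
  S via S→A: +{b}
  S via S→a B: +{a}
  S: {a,b}  A: {b}  B: {b}
round 2:
  B via B→S: +{a}
  S: {a,b}  A: {b}  B: {a,b}
round 3: done
  S: {a,b}  A: {b}  B: {a,b}

FIRST(S) = ["a", "b"]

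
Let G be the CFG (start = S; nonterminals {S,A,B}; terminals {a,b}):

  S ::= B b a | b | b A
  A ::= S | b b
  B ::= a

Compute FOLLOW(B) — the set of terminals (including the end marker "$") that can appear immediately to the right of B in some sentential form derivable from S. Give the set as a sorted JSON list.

FIRST iteration:
[1]
  A via A→b b: +{b}
  B via B→a: +{a}
  S via S→B b a: +{a}
  S via S→b: +{b}
  S: {a,b}  A: {b}  B: {a}
[2]
  A via A→S: +{a}
  S: {a,b}  A: {a,b}  B: {a}
[3] — fixpoint
  S: {a,b}  A: {a,b}  B: {a}

FOLLOW iteration:
seed FOLLOW(S) with $
pass 1:
  S→B b a: FOLLOW(B) ⊇ FIRST(b) = {b}; new: +{b}
  S→b A: FOLLOW(A) ⊇ FOLLOW(S) ⊇ {$}; new: +{$}
  FOLLOW[S]={$}  FOLLOW[A]={$}  FOLLOW[B]={b}
pass 2: (stable)
  FOLLOW[S]={$}  FOLLOW[A]={$}  FOLLOW[B]={b}

FOLLOW(B) = ["b"]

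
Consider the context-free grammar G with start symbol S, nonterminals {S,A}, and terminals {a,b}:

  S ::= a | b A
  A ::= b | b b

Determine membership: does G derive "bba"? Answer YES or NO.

CNF form of G:
  S -> T0 A | a
  A -> T0 T0 | b
  T0 -> b

Fill CYK table bottom-up:
  T[0,0] 'b' = {A,T0}  orig:{A}
  T[1,1] 'b' = {A,T0}  orig:{A}
  T[2,2] 'a' = {S}
  T[0,1] 'bb' = {A,S}
  T[1,2] 'ba' = ∅
  T[0,2] 'bba' = ∅

S ∉ T[0,2] ⇒ NO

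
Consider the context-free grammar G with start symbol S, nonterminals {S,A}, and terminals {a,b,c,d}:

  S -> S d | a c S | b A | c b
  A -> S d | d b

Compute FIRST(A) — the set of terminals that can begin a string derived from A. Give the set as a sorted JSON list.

FIRST iteration:
iter 1:
  A via A→d b: +{d}
  S via S→a c S: +{a}
  S via S→b A: +{b}
  S via S→c b: +{c}
  FIRST[S]={a,b,c}  FIRST[A]={d}
iter 2:
  A via A→S d: +{a,b,c}
  FIRST[S]={a,b,c}  FIRST[A]={a,b,c,d}
iter 3: (stable)
  FIRST[S]={a,b,c}  FIRST[A]={a,b,c,d}

FIRST(A) = ["a", "b", "c", "d"]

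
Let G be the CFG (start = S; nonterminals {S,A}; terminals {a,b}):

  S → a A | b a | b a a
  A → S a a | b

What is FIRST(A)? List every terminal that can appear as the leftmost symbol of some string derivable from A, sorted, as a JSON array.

Compute FIRST by fixpoint:
iter 1:
  A via A→b: +{b}
  S via S→a A: +{a}
  S via S→b a: +{b}
  FIRST[S]={a,b}  FIRST[A]={b}
iter 2:
  A via A→S a a: +{a}
  FIRST[S]={a,b}  FIRST[A]={a,b}
iter 3: — fixpoint
  FIRST[S]={a,b}  FIRST[A]={a,b}

FIRST(A) = ["a", "b"]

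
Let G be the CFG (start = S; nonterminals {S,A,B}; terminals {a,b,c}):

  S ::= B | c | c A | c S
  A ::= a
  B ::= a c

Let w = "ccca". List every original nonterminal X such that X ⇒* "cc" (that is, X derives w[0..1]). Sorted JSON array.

CNF form of G:
  S -> T0 T1 | T1 A | T1 S | c
  A -> a
  B -> T0 T1
  T0 -> a
  T1 -> c

CYK table (by increasing span) — only the sub-triangle for w[0..1]:
  T[0,0] 'c' = {S,T1}  orig:{S}
  T[1,1] 'c' = {S,T1}  orig:{S}
  T[0,1] 'cc' = {S}

Original NTs in T[0,1] deriving "cc": ["S"]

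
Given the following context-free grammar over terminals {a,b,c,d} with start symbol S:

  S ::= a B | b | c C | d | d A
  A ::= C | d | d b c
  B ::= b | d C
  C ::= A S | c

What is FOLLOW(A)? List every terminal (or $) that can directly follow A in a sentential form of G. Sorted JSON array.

FIRST sets, iterate to fixpoint:
[1]
  A via A→d: +{d}
  B via B→b: +{b}
  B via B→d C: +{d}
  C via C→A S: +{d}
  C via C→c: +{c}
  S via S→a B: +{a}
  S via S→b: +{b}
  S via S→c C: +{c}
  S via S→d: +{d}
  S: {a,b,c,d}  A: {d}  B: {b,d}  C: {c,d}
[2]
  A via A→C: +{c}
  S: {a,b,c,d}  A: {c,d}  B: {b,d}  C: {c,d}
[3] (stable)
  S: {a,b,c,d}  A: {c,d}  B: {b,d}  C: {c,d}

FOLLOW sets:
seed FOLLOW(S) with $
[1]
  C→A S: FOLLOW(A) ⊇ FIRST(S) = {a,b,c,d}; new: +{a,b,c,d}
  S→a B: FOLLOW(B) ⊇ FOLLOW(S) ⊇ {$}; new: +{$}
  S→c C: FOLLOW(C) ⊇ FOLLOW(S) ⊇ {$}; new: +{$}
  S→d A: FOLLOW(A) ⊇ FOLLOW(S) ⊇ {$}; new: +{$}
  S: {$}  A: {$,a,b,c,d}  B: {$}  C: {$}
[2]
  A→C: FOLLOW(C) ⊇ FOLLOW(A) ⊇ {$,a,b,c,d}; new: +{a,b,c,d}
  C→A S: FOLLOW(S) ⊇ FOLLOW(C) ⊇ {$,a,b,c,d}; new: +{a,b,c,d}
  S→a B: FOLLOW(B) ⊇ FOLLOW(S) ⊇ {$,a,b,c,d}; new: +{a,b,c,d}
  S: {$,a,b,c,d}  A: {$,a,b,c,d}  B: {$,a,b,c,d}  C: {$,a,b,c,d}
[3] — fixpoint
  S: {$,a,b,c,d}  A: {$,a,b,c,d}  B: {$,a,b,c,d}  C: {$,a,b,c,d}

FOLLOW(A) = ["$", "a", "b", "c", "d"]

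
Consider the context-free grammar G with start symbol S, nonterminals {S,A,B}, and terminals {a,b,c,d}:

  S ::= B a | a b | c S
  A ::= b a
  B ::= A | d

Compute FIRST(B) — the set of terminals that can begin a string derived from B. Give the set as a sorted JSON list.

FIRST iteration:
round 1:
  A via A→b a: +{b}
  B via B→A: +{b}
  B via B→d: +{d}
  S via S→B a: +{b,d}
  S via S→a b: +{a}
  S via S→c S: +{c}
  FIRST(S)={a,b,c,d}  FIRST(A)={b}  FIRST(B)={b,d}
round 2: — fixpoint
  FIRST(S)={a,b,c,d}  FIRST(A)={b}  FIRST(B)={b,d}

FIRST(B) = ["b", "d"]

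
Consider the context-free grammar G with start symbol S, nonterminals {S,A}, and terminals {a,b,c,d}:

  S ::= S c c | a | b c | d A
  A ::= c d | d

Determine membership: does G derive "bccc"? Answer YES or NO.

Convert to CNF:
  S -> S X3 | T1 A | T2 T0 | a
  A -> T0 T1 | d
  T0 -> c
  T1 -> d
  T2 -> b
  X3 -> T0 T0

CYK table (by increasing span):
  T[0,0] 'b' = {T2}  orig:{}
  T[1,1] 'c' = {T0}  orig:{}
  T[2,2] 'c' = {T0}  orig:{}
  T[3,3] 'c' = {T0}  orig:{}
  T[0,1] 'bc' = {S}
  T[1,2] 'cc' = {X3}  orig:{}
  T[2,3] 'cc' = {X3}  orig:{}
  T[0,2] 'bcc' = ∅
  T[1,3] 'ccc' = ∅
  T[0,3] 'bccc' = {S}

S ∈ T[0,3] ⇒ YES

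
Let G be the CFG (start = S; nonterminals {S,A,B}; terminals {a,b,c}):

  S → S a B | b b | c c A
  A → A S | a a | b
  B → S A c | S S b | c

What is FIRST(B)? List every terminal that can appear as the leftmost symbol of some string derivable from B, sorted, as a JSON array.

Compute FIRST by fixpoint:
iter 1:
  A via A→a a: +{a}
  A via A→b: +{b}
  B via B→c: +{c}
  S via S→b b: +{b}
  S via S→c c A: +{c}
  FIRST[S]={b,c}  FIRST[A]={a,b}  FIRST[B]={c}
iter 2:
  B via B→S A c: +{b}
  FIRST[S]={b,c}  FIRST[A]={a,b}  FIRST[B]={b,c}
iter 3: (no change)
  FIRST[S]={b,c}  FIRST[A]={a,b}  FIRST[B]={b,c}

FIRST(B) = ["b", "c"]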